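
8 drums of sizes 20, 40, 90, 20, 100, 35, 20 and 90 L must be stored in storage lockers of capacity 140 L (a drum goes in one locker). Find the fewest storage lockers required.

Total = 100 + 90 + 90 + 40 + 35 + 20 + 20 + 20 = 415 L.
Lower bound: ⌈415/140⌉ = 3 storage lockers.
A packing using 4 storage lockers:
  locker 1: 100 + 40 = 140
  locker 2: 90 + 35 = 125
  locker 3: 90 + 20 + 20 = 130
  locker 4: 20 = 20
No arrangement into 3 storage lockers stays within capacity, so 4 is optimal.

4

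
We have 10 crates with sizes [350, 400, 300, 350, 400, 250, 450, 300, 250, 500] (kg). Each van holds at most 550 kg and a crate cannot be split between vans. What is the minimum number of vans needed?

Total = 500 + 450 + 400 + 400 + 350 + 350 + 300 + 300 + 250 + 250 = 3550 kg.
Lower bound: ⌈3550/550⌉ = 7 vans.
Also, 8 crates each exceed 275 kg, and no two of those can share a van, so at least 8 vans are needed.
A packing using 8 vans:
  van 1: 500 = 500
  van 2: 450 = 450
  van 3: 400 = 400
  van 4: 400 = 400
  van 5: 350 = 350
  van 6: 350 = 350
  van 7: 300 + 250 = 550
  van 8: 300 + 250 = 550
This matches the lower bound, so 8 is optimal.

8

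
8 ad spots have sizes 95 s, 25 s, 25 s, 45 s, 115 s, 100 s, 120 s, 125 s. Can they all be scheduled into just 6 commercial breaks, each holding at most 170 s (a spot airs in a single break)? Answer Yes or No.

Yes

A valid assignment using 5 commercial breaks:
  break 1: 125 + 45 = 170
  break 2: 120 + 25 + 25 = 170
  break 3: 115 = 115
  break 4: 100 = 100
  break 5: 95 = 95
That uses only 5 ≤ 6, so 6 commercial breaks are enough.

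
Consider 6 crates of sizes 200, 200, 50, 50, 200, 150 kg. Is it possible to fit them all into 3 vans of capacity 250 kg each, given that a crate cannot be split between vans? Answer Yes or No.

Total = 850 kg; ⌈850/250⌉ = 4.
At least 4 vans are required, but only 3 are allowed.

No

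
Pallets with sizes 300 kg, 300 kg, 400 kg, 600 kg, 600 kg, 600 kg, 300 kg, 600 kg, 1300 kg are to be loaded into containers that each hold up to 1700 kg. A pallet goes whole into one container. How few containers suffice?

Total = 1300 + 600 + 600 + 600 + 600 + 400 + 300 + 300 + 300 = 5000 kg.
Lower bound: ⌈5000/1700⌉ = 3 containers.
A packing using 4 containers:
  container 1: 1300 + 400 = 1700
  container 2: 600 + 600 + 300 = 1500
  container 3: 600 + 600 + 300 = 1500
  container 4: 300 = 300
No arrangement into 3 containers stays within capacity, so 4 is optimal.

4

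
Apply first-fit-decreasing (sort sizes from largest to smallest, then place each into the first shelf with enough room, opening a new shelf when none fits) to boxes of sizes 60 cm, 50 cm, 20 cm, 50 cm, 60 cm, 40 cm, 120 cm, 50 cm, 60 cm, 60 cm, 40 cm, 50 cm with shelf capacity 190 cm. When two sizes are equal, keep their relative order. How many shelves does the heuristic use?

Sorted descending: 120, 60, 60, 60, 60, 50, 50, 50, 50, 40, 40, 20.
  120 → shelf 1 (new)  [load 120/190]
  60 → shelf 1  [load 180/190]
  60 → shelf 2 (new)  [load 60/190]
  60 → shelf 2  [load 120/190]
  60 → shelf 2  [load 180/190]
  50 → shelf 3 (new)  [load 50/190]
  50 → shelf 3  [load 100/190]
  50 → shelf 3  [load 150/190]
  50 → shelf 4 (new)  [load 50/190]
  40 → shelf 3  [load 190/190]
  40 → shelf 4  [load 90/190]
  20 → shelf 4  [load 110/190]
4 shelves opened.

4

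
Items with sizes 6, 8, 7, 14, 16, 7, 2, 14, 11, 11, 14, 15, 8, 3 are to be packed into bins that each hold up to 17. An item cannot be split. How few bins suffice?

Total = 16 + 15 + 14 + 14 + 14 + 11 + 11 + 8 + 8 + 7 + 7 + 6 + 3 + 2 = 136.
Lower bound: ⌈136/17⌉ = 8 bins.
A packing using 9 bins:
  bin 1: 16 = 16
  bin 2: 15 + 2 = 17
  bin 3: 14 + 3 = 17
  bin 4: 14 = 14
  bin 5: 14 = 14
  bin 6: 11 + 6 = 17
  bin 7: 11 = 11
  bin 8: 8 + 8 = 16
  bin 9: 7 + 7 = 14
No arrangement into 8 bins stays within capacity, so 9 is optimal.

9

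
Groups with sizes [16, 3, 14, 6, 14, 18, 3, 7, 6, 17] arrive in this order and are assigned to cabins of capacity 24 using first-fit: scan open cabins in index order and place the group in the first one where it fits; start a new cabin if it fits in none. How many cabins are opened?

5

  16 → cabin 1 (new)  [load 16/24]
  3 → cabin 1  [load 19/24]
  14 → cabin 2 (new)  [load 14/24]
  6 → cabin 2  [load 20/24]
  14 → cabin 3 (new)  [load 14/24]
  18 → cabin 4 (new)  [load 18/24]
  3 → cabin 1  [load 22/24]
  7 → cabin 3  [load 21/24]
  6 → cabin 4  [load 24/24]
  17 → cabin 5 (new)  [load 17/24]
5 cabins opened.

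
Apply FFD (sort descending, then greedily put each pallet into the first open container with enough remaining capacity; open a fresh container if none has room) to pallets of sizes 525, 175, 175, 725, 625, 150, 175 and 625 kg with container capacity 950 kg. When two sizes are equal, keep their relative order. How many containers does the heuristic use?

Sorted descending: 725, 625, 625, 525, 175, 175, 175, 150.
  725 → container 1 (new)  [load 725/950]
  625 → container 2 (new)  [load 625/950]
  625 → container 3 (new)  [load 625/950]
  525 → container 4 (new)  [load 525/950]
  175 → container 1  [load 900/950]
  175 → container 2  [load 800/950]
  175 → container 3  [load 800/950]
  150 → container 2  [load 950/950]
4 containers opened.

4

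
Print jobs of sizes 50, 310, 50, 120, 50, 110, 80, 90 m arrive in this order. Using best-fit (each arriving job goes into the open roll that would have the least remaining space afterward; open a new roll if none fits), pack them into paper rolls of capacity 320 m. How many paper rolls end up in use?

3

  50 → roll 1 (new)  [load 50/320]
  310 → roll 2 (new)  [load 310/320]
  50 → roll 1  [load 100/320]
  120 → roll 1  [load 220/320]
  50 → roll 1  [load 270/320]
  110 → roll 3 (new)  [load 110/320]
  80 → roll 3  [load 190/320]
  90 → roll 3  [load 280/320]
3 paper rolls opened.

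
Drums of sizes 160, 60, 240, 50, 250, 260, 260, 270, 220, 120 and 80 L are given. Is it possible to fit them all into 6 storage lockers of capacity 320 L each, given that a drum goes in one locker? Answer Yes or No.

No

Total = 1970 L; ⌈1970/320⌉ = 7.
At least 7 storage lockers are required, but only 6 are allowed.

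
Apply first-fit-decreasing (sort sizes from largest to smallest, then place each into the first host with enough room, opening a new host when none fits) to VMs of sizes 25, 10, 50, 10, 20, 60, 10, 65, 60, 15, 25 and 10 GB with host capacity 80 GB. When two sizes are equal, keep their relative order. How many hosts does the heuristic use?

Sorted descending: 65, 60, 60, 50, 25, 25, 20, 15, 10, 10, 10, 10.
  65 → host 1 (new)  [load 65/80]
  60 → host 2 (new)  [load 60/80]
  60 → host 3 (new)  [load 60/80]
  50 → host 4 (new)  [load 50/80]
  25 → host 4  [load 75/80]
  25 → host 5 (new)  [load 25/80]
  20 → host 2  [load 80/80]
  15 → host 1  [load 80/80]
  10 → host 3  [load 70/80]
  10 → host 3  [load 80/80]
  10 → host 5  [load 35/80]
  10 → host 5  [load 45/80]
5 hosts opened.

5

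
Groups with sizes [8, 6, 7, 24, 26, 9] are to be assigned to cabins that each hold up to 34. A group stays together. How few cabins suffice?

Total = 26 + 24 + 9 + 8 + 7 + 6 = 80.
Lower bound: ⌈80/34⌉ = 3 cabins.
A packing using 3 cabins:
  cabin 1: 26 + 8 = 34
  cabin 2: 24 + 9 = 33
  cabin 3: 7 + 6 = 13
This matches the lower bound, so 3 is optimal.

3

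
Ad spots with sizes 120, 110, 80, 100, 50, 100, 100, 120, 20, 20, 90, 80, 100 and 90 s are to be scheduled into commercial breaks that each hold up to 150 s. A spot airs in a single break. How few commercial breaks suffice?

11

Total = 120 + 120 + 110 + 100 + 100 + 100 + 100 + 90 + 90 + 80 + 80 + 50 + 20 + 20 = 1180 s.
Lower bound: ⌈1180/150⌉ = 8 commercial breaks.
Also, 11 ad spots each exceed 75 s, and no two of those can share a break, so at least 11 commercial breaks are needed.
A packing using 11 commercial breaks:
  break 1: 120 + 20 = 140
  break 2: 120 + 20 = 140
  break 3: 110 = 110
  break 4: 100 + 50 = 150
  break 5: 100 = 100
  break 6: 100 = 100
  break 7: 100 = 100
  break 8: 90 = 90
  break 9: 90 = 90
  break 10: 80 = 80
  break 11: 80 = 80
This matches the lower bound, so 11 is optimal.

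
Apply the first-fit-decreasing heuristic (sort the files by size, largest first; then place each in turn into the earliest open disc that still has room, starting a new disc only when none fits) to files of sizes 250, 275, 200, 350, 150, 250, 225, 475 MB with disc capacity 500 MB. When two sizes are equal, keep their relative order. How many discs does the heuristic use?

Sorted descending: 475, 350, 275, 250, 250, 225, 200, 150.
  475 → disc 1 (new)  [load 475/500]
  350 → disc 2 (new)  [load 350/500]
  275 → disc 3 (new)  [load 275/500]
  250 → disc 4 (new)  [load 250/500]
  250 → disc 4  [load 500/500]
  225 → disc 3  [load 500/500]
  200 → disc 5 (new)  [load 200/500]
  150 → disc 2  [load 500/500]
5 discs opened.

5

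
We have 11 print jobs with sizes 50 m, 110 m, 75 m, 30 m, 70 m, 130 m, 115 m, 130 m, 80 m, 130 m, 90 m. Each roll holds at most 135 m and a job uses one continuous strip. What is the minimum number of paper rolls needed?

9

Total = 130 + 130 + 130 + 115 + 110 + 90 + 80 + 75 + 70 + 50 + 30 = 1010 m.
Lower bound: ⌈1010/135⌉ = 8 paper rolls.
Also, 9 print jobs each exceed 135/2 m, and no two of those can share a roll, so at least 9 paper rolls are needed.
A packing using 9 paper rolls:
  roll 1: 130 = 130
  roll 2: 130 = 130
  roll 3: 130 = 130
  roll 4: 115 = 115
  roll 5: 110 = 110
  roll 6: 90 + 30 = 120
  roll 7: 80 + 50 = 130
  roll 8: 75 = 75
  roll 9: 70 = 70
This matches the lower bound, so 9 is optimal.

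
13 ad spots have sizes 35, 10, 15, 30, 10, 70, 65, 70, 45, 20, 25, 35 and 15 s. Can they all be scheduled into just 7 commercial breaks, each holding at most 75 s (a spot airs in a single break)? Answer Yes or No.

Yes

A valid assignment using 7 commercial breaks:
  break 1: 70 = 70
  break 2: 70 = 70
  break 3: 65 + 10 = 75
  break 4: 45 + 30 = 75
  break 5: 35 + 35 = 70
  break 6: 25 + 20 + 15 + 15 = 75
  break 7: 10 = 10
Every load is within 75 s, so 7 commercial breaks suffice.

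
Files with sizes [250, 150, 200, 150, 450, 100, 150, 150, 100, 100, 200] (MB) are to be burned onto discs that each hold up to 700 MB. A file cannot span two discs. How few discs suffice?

3

Total = 450 + 250 + 200 + 200 + 150 + 150 + 150 + 150 + 100 + 100 + 100 = 2000 MB.
Lower bound: ⌈2000/700⌉ = 3 discs.
A packing using 3 discs:
  disc 1: 450 + 250 = 700
  disc 2: 200 + 200 + 150 + 150 = 700
  disc 3: 150 + 150 + 100 + 100 + 100 = 600
This matches the lower bound, so 3 is optimal.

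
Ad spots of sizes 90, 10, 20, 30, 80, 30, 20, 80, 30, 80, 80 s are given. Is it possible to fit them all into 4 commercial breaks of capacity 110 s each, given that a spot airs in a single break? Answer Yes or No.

Total = 550 s; ⌈550/110⌉ = 5.
At least 5 commercial breaks are required, but only 4 are allowed.

No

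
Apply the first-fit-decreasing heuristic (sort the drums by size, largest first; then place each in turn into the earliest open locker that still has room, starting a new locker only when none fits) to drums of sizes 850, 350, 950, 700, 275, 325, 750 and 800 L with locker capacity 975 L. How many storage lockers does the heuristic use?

6

Sorted descending: 950, 850, 800, 750, 700, 350, 325, 275.
  950 → locker 1 (new)  [load 950/975]
  850 → locker 2 (new)  [load 850/975]
  800 → locker 3 (new)  [load 800/975]
  750 → locker 4 (new)  [load 750/975]
  700 → locker 5 (new)  [load 700/975]
  350 → locker 6 (new)  [load 350/975]
  325 → locker 6  [load 675/975]
  275 → locker 5  [load 975/975]
6 storage lockers opened.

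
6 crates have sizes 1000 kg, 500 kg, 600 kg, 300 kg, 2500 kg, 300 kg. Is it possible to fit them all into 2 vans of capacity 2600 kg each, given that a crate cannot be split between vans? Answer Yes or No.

Total = 5200 kg; ⌈5200/2600⌉ = 2.
The bound of 2 does not rule out 2, but exhaustive search shows no assignment into 2 vans of capacity 2600 kg exists — the minimum is 3.

No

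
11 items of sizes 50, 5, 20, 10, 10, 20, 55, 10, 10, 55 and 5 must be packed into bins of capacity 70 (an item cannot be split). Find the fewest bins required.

4

Total = 55 + 55 + 50 + 20 + 20 + 10 + 10 + 10 + 10 + 5 + 5 = 250.
Lower bound: ⌈250/70⌉ = 4 bins.
A packing using 4 bins:
  bin 1: 55 + 10 + 5 = 70
  bin 2: 55 + 10 + 5 = 70
  bin 3: 50 + 20 = 70
  bin 4: 20 + 10 + 10 = 40
This matches the lower bound, so 4 is optimal.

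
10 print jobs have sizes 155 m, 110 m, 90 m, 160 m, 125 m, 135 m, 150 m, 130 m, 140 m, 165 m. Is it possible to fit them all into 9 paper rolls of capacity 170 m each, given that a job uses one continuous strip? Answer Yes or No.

Total = 1360 m; ⌈1360/170⌉ = 8.
10 print jobs each exceed half the capacity and cannot share a roll, forcing at least 10 paper rolls.
At least 10 paper rolls are required, but only 9 are allowed.

No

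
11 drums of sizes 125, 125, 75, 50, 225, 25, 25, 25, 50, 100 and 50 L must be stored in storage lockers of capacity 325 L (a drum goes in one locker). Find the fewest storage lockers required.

Total = 225 + 125 + 125 + 100 + 75 + 50 + 50 + 50 + 25 + 25 + 25 = 875 L.
Lower bound: ⌈875/325⌉ = 3 storage lockers.
A packing using 3 storage lockers:
  locker 1: 225 + 100 = 325
  locker 2: 125 + 125 + 75 = 325
  locker 3: 50 + 50 + 50 + 25 + 25 + 25 = 225
This matches the lower bound, so 3 is optimal.

3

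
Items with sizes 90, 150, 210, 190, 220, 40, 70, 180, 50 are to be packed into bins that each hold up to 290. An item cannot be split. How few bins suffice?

Total = 220 + 210 + 190 + 180 + 150 + 90 + 70 + 50 + 40 = 1200.
Lower bound: ⌈1200/290⌉ = 5 bins.
A packing using 5 bins:
  bin 1: 220 + 70 = 290
  bin 2: 210 + 50 = 260
  bin 3: 190 + 90 = 280
  bin 4: 180 + 40 = 220
  bin 5: 150 = 150
This matches the lower bound, so 5 is optimal.

5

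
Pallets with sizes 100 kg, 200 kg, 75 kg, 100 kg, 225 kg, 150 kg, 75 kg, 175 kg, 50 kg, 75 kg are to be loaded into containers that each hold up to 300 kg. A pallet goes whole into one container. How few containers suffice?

5

Total = 225 + 200 + 175 + 150 + 100 + 100 + 75 + 75 + 75 + 50 = 1225 kg.
Lower bound: ⌈1225/300⌉ = 5 containers.
A packing using 5 containers:
  container 1: 225 + 75 = 300
  container 2: 200 + 100 = 300
  container 3: 175 + 100 = 275
  container 4: 150 + 75 + 75 = 300
  container 5: 50 = 50
This matches the lower bound, so 5 is optimal.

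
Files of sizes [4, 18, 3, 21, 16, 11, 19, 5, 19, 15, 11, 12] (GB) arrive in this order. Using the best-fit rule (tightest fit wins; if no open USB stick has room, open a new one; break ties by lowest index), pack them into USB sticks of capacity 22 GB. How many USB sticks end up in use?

9

  4 → USB stick 1 (new)  [load 4/22]
  18 → USB stick 1  [load 22/22]
  3 → USB stick 2 (new)  [load 3/22]
  21 → USB stick 3 (new)  [load 21/22]
  16 → USB stick 2  [load 19/22]
  11 → USB stick 4 (new)  [load 11/22]
  19 → USB stick 5 (new)  [load 19/22]
  5 → USB stick 4  [load 16/22]
  19 → USB stick 6 (new)  [load 19/22]
  15 → USB stick 7 (new)  [load 15/22]
  11 → USB stick 8 (new)  [load 11/22]
  12 → USB stick 9 (new)  [load 12/22]
9 USB sticks opened.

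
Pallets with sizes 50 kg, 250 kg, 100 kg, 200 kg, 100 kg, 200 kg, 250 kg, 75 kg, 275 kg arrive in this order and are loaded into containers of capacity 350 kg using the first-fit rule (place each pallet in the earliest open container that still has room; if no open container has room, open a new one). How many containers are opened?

  50 → container 1 (new)  [load 50/350]
  250 → container 1  [load 300/350]
  100 → container 2 (new)  [load 100/350]
  200 → container 2  [load 300/350]
  100 → container 3 (new)  [load 100/350]
  200 → container 3  [load 300/350]
  250 → container 4 (new)  [load 250/350]
  75 → container 4  [load 325/350]
  275 → container 5 (new)  [load 275/350]
5 containers opened.

5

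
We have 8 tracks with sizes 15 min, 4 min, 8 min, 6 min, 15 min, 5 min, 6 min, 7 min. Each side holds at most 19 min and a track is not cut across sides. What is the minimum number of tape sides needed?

Total = 15 + 15 + 8 + 7 + 6 + 6 + 5 + 4 = 66 min.
Lower bound: ⌈66/19⌉ = 4 tape sides.
A packing using 4 tape sides:
  side 1: 15 + 4 = 19
  side 2: 15 = 15
  side 3: 8 + 7 = 15
  side 4: 6 + 6 + 5 = 17
This matches the lower bound, so 4 is optimal.

4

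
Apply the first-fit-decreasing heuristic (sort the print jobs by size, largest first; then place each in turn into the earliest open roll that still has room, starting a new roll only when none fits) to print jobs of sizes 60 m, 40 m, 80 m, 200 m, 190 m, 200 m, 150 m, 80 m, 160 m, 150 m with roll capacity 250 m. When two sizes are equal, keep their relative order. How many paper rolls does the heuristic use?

6

Sorted descending: 200, 200, 190, 160, 150, 150, 80, 80, 60, 40.
  200 → roll 1 (new)  [load 200/250]
  200 → roll 2 (new)  [load 200/250]
  190 → roll 3 (new)  [load 190/250]
  160 → roll 4 (new)  [load 160/250]
  150 → roll 5 (new)  [load 150/250]
  150 → roll 6 (new)  [load 150/250]
  80 → roll 4  [load 240/250]
  80 → roll 5  [load 230/250]
  60 → roll 3  [load 250/250]
  40 → roll 1  [load 240/250]
6 paper rolls opened.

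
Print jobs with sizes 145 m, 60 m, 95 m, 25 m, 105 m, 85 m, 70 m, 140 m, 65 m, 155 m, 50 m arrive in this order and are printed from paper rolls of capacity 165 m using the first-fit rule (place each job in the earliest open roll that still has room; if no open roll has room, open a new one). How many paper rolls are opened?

  145 → roll 1 (new)  [load 145/165]
  60 → roll 2 (new)  [load 60/165]
  95 → roll 2  [load 155/165]
  25 → roll 3 (new)  [load 25/165]
  105 → roll 3  [load 130/165]
  85 → roll 4 (new)  [load 85/165]
  70 → roll 4  [load 155/165]
  140 → roll 5 (new)  [load 140/165]
  65 → roll 6 (new)  [load 65/165]
  155 → roll 7 (new)  [load 155/165]
  50 → roll 6  [load 115/165]
7 paper rolls opened.

7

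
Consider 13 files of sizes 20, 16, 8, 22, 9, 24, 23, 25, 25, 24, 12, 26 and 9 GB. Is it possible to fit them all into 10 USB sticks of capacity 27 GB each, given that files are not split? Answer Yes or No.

No

Total = 243 GB; ⌈243/27⌉ = 9.
The bound of 9 does not rule out 10, but exhaustive search shows no assignment into 10 USB sticks of capacity 27 GB exists — the minimum is 11.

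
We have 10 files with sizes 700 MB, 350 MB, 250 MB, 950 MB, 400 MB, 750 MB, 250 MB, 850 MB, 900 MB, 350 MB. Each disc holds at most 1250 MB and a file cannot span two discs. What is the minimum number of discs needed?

5

Total = 950 + 900 + 850 + 750 + 700 + 400 + 350 + 350 + 250 + 250 = 5750 MB.
Lower bound: ⌈5750/1250⌉ = 5 discs.
A packing using 5 discs:
  disc 1: 950 + 250 = 1200
  disc 2: 900 + 350 = 1250
  disc 3: 850 + 400 = 1250
  disc 4: 750 + 350 = 1100
  disc 5: 700 + 250 = 950
This matches the lower bound, so 5 is optimal.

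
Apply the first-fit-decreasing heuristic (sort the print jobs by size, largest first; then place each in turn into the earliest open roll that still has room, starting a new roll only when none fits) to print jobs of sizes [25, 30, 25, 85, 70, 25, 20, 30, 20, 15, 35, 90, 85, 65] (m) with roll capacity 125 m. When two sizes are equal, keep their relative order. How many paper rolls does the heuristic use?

Sorted descending: 90, 85, 85, 70, 65, 35, 30, 30, 25, 25, 25, 20, 20, 15.
  90 → roll 1 (new)  [load 90/125]
  85 → roll 2 (new)  [load 85/125]
  85 → roll 3 (new)  [load 85/125]
  70 → roll 4 (new)  [load 70/125]
  65 → roll 5 (new)  [load 65/125]
  35 → roll 1  [load 125/125]
  30 → roll 2  [load 115/125]
  30 → roll 3  [load 115/125]
  25 → roll 4  [load 95/125]
  25 → roll 4  [load 120/125]
  25 → roll 5  [load 90/125]
  20 → roll 5  [load 110/125]
  20 → roll 6 (new)  [load 20/125]
  15 → roll 5  [load 125/125]
6 paper rolls opened.

6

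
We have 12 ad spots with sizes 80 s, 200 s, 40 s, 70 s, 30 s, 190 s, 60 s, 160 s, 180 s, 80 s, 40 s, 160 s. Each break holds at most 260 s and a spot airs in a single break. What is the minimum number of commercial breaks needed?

Total = 200 + 190 + 180 + 160 + 160 + 80 + 80 + 70 + 60 + 40 + 40 + 30 = 1290 s.
Lower bound: ⌈1290/260⌉ = 5 commercial breaks.
A packing using 6 commercial breaks:
  break 1: 200 + 60 = 260
  break 2: 190 + 70 = 260
  break 3: 180 + 80 = 260
  break 4: 160 + 80 = 240
  break 5: 160 + 40 + 40 = 240
  break 6: 30 = 30
No arrangement into 5 commercial breaks stays within capacity, so 6 is optimal.

6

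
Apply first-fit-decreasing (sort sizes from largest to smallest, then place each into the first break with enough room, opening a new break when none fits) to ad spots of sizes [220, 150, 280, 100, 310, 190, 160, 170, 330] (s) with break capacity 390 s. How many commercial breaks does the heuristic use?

6

Sorted descending: 330, 310, 280, 220, 190, 170, 160, 150, 100.
  330 → break 1 (new)  [load 330/390]
  310 → break 2 (new)  [load 310/390]
  280 → break 3 (new)  [load 280/390]
  220 → break 4 (new)  [load 220/390]
  190 → break 5 (new)  [load 190/390]
  170 → break 4  [load 390/390]
  160 → break 5  [load 350/390]
  150 → break 6 (new)  [load 150/390]
  100 → break 3  [load 380/390]
6 commercial breaks opened.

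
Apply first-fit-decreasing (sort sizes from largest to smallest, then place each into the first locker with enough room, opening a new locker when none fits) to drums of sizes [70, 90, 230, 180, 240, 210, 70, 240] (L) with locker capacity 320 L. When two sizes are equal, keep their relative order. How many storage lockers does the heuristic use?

5

Sorted descending: 240, 240, 230, 210, 180, 90, 70, 70.
  240 → locker 1 (new)  [load 240/320]
  240 → locker 2 (new)  [load 240/320]
  230 → locker 3 (new)  [load 230/320]
  210 → locker 4 (new)  [load 210/320]
  180 → locker 5 (new)  [load 180/320]
  90 → locker 3  [load 320/320]
  70 → locker 1  [load 310/320]
  70 → locker 2  [load 310/320]
5 storage lockers opened.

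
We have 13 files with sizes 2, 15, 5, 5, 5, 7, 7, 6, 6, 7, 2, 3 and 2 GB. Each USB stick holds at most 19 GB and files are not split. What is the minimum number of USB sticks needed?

Total = 15 + 7 + 7 + 7 + 6 + 6 + 5 + 5 + 5 + 3 + 2 + 2 + 2 = 72 GB.
Lower bound: ⌈72/19⌉ = 4 USB sticks.
A packing using 4 USB sticks:
  USB stick 1: 15 + 3 = 18
  USB stick 2: 7 + 7 + 5 = 19
  USB stick 3: 7 + 6 + 6 = 19
  USB stick 4: 5 + 5 + 2 + 2 + 2 = 16
This matches the lower bound, so 4 is optimal.

4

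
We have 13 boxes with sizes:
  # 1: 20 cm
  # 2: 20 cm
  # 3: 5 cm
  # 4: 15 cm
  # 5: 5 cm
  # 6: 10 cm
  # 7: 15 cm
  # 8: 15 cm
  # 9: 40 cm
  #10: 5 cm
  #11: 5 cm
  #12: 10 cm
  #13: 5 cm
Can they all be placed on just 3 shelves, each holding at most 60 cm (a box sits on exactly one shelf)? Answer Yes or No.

Yes

A valid assignment using 3 shelves:
  shelf 1: 40 + 20 = 60
  shelf 2: 20 + 15 + 15 + 10 = 60
  shelf 3: 15 + 10 + 5 + 5 + 5 + 5 + 5 = 50
Every load is within 60 cm, so 3 shelves suffice.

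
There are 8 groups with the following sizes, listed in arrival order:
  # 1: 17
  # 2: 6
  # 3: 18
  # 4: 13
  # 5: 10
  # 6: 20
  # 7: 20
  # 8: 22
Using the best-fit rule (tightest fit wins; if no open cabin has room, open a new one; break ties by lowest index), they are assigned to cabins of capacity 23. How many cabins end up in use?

  17 → cabin 1 (new)  [load 17/23]
  6 → cabin 1  [load 23/23]
  18 → cabin 2 (new)  [load 18/23]
  13 → cabin 3 (new)  [load 13/23]
  10 → cabin 3  [load 23/23]
  20 → cabin 4 (new)  [load 20/23]
  20 → cabin 5 (new)  [load 20/23]
  22 → cabin 6 (new)  [load 22/23]
6 cabins opened.

6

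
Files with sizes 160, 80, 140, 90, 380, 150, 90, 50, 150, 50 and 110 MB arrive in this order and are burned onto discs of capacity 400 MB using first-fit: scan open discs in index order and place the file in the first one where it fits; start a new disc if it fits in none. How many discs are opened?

  160 → disc 1 (new)  [load 160/400]
  80 → disc 1  [load 240/400]
  140 → disc 1  [load 380/400]
  90 → disc 2 (new)  [load 90/400]
  380 → disc 3 (new)  [load 380/400]
  150 → disc 2  [load 240/400]
  90 → disc 2  [load 330/400]
  50 → disc 2  [load 380/400]
  150 → disc 4 (new)  [load 150/400]
  50 → disc 4  [load 200/400]
  110 → disc 4  [load 310/400]
4 discs opened.

4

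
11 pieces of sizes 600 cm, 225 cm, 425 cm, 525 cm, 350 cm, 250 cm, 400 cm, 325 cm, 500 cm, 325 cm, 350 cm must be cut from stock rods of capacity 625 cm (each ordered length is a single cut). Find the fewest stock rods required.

Total = 600 + 525 + 500 + 425 + 400 + 350 + 350 + 325 + 325 + 250 + 225 = 4275 cm.
Lower bound: ⌈4275/625⌉ = 7 stock rods.
Also, 9 pieces each exceed 625/2 cm, and no two of those can share a stock rod, so at least 9 stock rods are needed.
A packing using 9 stock rods:
  stock rod 1: 600 = 600
  stock rod 2: 525 = 525
  stock rod 3: 500 = 500
  stock rod 4: 425 = 425
  stock rod 5: 400 + 225 = 625
  stock rod 6: 350 + 250 = 600
  stock rod 7: 350 = 350
  stock rod 8: 325 = 325
  stock rod 9: 325 = 325
This matches the lower bound, so 9 is optimal.

9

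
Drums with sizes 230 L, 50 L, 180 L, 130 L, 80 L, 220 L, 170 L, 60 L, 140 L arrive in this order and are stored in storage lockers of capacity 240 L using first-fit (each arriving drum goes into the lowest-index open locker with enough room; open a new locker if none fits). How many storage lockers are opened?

  230 → locker 1 (new)  [load 230/240]
  50 → locker 2 (new)  [load 50/240]
  180 → locker 2  [load 230/240]
  130 → locker 3 (new)  [load 130/240]
  80 → locker 3  [load 210/240]
  220 → locker 4 (new)  [load 220/240]
  170 → locker 5 (new)  [load 170/240]
  60 → locker 5  [load 230/240]
  140 → locker 6 (new)  [load 140/240]
6 storage lockers opened.

6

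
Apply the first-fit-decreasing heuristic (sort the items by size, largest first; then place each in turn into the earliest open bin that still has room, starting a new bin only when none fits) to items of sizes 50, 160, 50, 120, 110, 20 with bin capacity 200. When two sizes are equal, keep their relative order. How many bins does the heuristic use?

Sorted descending: 160, 120, 110, 50, 50, 20.
  160 → bin 1 (new)  [load 160/200]
  120 → bin 2 (new)  [load 120/200]
  110 → bin 3 (new)  [load 110/200]
  50 → bin 2  [load 170/200]
  50 → bin 3  [load 160/200]
  20 → bin 1  [load 180/200]
3 bins opened.

3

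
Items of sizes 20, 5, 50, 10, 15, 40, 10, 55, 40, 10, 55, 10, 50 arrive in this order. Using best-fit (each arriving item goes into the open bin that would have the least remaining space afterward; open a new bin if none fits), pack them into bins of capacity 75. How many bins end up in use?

6

  20 → bin 1 (new)  [load 20/75]
  5 → bin 1  [load 25/75]
  50 → bin 1  [load 75/75]
  10 → bin 2 (new)  [load 10/75]
  15 → bin 2  [load 25/75]
  40 → bin 2  [load 65/75]
  10 → bin 2  [load 75/75]
  55 → bin 3 (new)  [load 55/75]
  40 → bin 4 (new)  [load 40/75]
  10 → bin 3  [load 65/75]
  55 → bin 5 (new)  [load 55/75]
  10 → bin 3  [load 75/75]
  50 → bin 6 (new)  [load 50/75]
6 bins opened.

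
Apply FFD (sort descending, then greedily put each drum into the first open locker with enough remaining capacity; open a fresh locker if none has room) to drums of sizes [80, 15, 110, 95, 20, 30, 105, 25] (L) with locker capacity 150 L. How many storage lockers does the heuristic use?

Sorted descending: 110, 105, 95, 80, 30, 25, 20, 15.
  110 → locker 1 (new)  [load 110/150]
  105 → locker 2 (new)  [load 105/150]
  95 → locker 3 (new)  [load 95/150]
  80 → locker 4 (new)  [load 80/150]
  30 → locker 1  [load 140/150]
  25 → locker 2  [load 130/150]
  20 → locker 2  [load 150/150]
  15 → locker 3  [load 110/150]
4 storage lockers opened.

4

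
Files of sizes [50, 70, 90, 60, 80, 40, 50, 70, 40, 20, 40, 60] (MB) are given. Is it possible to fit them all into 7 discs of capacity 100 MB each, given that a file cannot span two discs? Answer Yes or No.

No

Total = 670 MB; ⌈670/100⌉ = 7.
The bound of 7 does not rule out 7, but exhaustive search shows no assignment into 7 discs of capacity 100 MB exists — the minimum is 8.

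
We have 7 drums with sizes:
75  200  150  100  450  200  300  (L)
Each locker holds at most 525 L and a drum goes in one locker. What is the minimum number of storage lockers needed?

Total = 450 + 300 + 200 + 200 + 150 + 100 + 75 = 1475 L.
Lower bound: ⌈1475/525⌉ = 3 storage lockers.
A packing using 3 storage lockers:
  locker 1: 450 + 75 = 525
  locker 2: 300 + 200 = 500
  locker 3: 200 + 150 + 100 = 450
This matches the lower bound, so 3 is optimal.

3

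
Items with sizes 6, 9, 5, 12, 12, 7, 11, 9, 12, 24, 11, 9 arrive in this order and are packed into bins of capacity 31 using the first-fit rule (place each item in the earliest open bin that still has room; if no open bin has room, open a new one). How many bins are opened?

5

  6 → bin 1 (new)  [load 6/31]
  9 → bin 1  [load 15/31]
  5 → bin 1  [load 20/31]
  12 → bin 2 (new)  [load 12/31]
  12 → bin 2  [load 24/31]
  7 → bin 1  [load 27/31]
  11 → bin 3 (new)  [load 11/31]
  9 → bin 3  [load 20/31]
  12 → bin 4 (new)  [load 12/31]
  24 → bin 5 (new)  [load 24/31]
  11 → bin 3  [load 31/31]
  9 → bin 4  [load 21/31]
5 bins opened.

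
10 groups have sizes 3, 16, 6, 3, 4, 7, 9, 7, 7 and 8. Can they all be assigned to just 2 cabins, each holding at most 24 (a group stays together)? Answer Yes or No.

Total = 70; ⌈70/24⌉ = 3.
At least 3 cabins are required, but only 2 are allowed.

No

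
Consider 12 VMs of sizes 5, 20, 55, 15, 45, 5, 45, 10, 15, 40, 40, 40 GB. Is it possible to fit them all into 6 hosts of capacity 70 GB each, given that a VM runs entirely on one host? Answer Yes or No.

A valid assignment using 6 hosts:
  host 1: 55 + 15 = 70
  host 2: 45 + 20 + 5 = 70
  host 3: 45 + 15 + 10 = 70
  host 4: 40 + 5 = 45
  host 5: 40 = 40
  host 6: 40 = 40
Every load is within 70 GB, so 6 hosts suffice.

Yes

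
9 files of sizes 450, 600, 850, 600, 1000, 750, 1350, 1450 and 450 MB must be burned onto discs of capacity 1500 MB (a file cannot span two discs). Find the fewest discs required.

Total = 1450 + 1350 + 1000 + 850 + 750 + 600 + 600 + 450 + 450 = 7500 MB.
Lower bound: ⌈7500/1500⌉ = 5 discs.
A packing using 6 discs:
  disc 1: 1450 = 1450
  disc 2: 1350 = 1350
  disc 3: 1000 + 450 = 1450
  disc 4: 850 + 600 = 1450
  disc 5: 750 + 600 = 1350
  disc 6: 450 = 450
No arrangement into 5 discs stays within capacity, so 6 is optimal.

6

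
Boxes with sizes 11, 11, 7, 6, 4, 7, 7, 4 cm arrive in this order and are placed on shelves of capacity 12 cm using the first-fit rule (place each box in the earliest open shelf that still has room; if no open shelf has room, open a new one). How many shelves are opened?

6

  11 → shelf 1 (new)  [load 11/12]
  11 → shelf 2 (new)  [load 11/12]
  7 → shelf 3 (new)  [load 7/12]
  6 → shelf 4 (new)  [load 6/12]
  4 → shelf 3  [load 11/12]
  7 → shelf 5 (new)  [load 7/12]
  7 → shelf 6 (new)  [load 7/12]
  4 → shelf 4  [load 10/12]
6 shelves opened.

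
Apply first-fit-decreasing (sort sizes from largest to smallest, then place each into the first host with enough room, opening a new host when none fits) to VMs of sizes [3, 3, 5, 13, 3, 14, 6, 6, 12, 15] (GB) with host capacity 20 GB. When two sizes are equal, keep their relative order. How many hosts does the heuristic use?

5

Sorted descending: 15, 14, 13, 12, 6, 6, 5, 3, 3, 3.
  15 → host 1 (new)  [load 15/20]
  14 → host 2 (new)  [load 14/20]
  13 → host 3 (new)  [load 13/20]
  12 → host 4 (new)  [load 12/20]
  6 → host 2  [load 20/20]
  6 → host 3  [load 19/20]
  5 → host 1  [load 20/20]
  3 → host 4  [load 15/20]
  3 → host 4  [load 18/20]
  3 → host 5 (new)  [load 3/20]
5 hosts opened.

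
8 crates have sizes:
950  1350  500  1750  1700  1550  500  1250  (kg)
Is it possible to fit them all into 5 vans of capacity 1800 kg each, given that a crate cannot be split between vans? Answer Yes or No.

Total = 9550 kg; ⌈9550/1800⌉ = 6.
At least 6 vans are required, but only 5 are allowed.

No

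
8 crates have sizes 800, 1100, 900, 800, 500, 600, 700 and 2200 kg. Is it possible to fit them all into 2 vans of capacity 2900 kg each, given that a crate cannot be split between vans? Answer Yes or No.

Total = 7600 kg; ⌈7600/2900⌉ = 3.
At least 3 vans are required, but only 2 are allowed.

No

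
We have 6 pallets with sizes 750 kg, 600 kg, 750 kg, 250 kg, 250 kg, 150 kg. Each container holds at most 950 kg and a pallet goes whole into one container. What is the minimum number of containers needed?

4

Total = 750 + 750 + 600 + 250 + 250 + 150 = 2750 kg.
Lower bound: ⌈2750/950⌉ = 3 containers.
A packing using 4 containers:
  container 1: 750 + 150 = 900
  container 2: 750 = 750
  container 3: 600 + 250 = 850
  container 4: 250 = 250
No arrangement into 3 containers stays within capacity, so 4 is optimal.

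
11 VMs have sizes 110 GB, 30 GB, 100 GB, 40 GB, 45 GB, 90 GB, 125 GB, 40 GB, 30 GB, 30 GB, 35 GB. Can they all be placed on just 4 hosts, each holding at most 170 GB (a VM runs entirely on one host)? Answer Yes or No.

A valid assignment using 4 hosts:
  host 1: 125 + 45 = 170
  host 2: 110 + 30 + 30 = 170
  host 3: 100 + 40 + 30 = 170
  host 4: 90 + 40 + 35 = 165
Every load is within 170 GB, so 4 hosts suffice.

Yes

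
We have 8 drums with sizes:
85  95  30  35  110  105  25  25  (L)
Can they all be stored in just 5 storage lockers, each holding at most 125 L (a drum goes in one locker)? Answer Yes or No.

A valid assignment using 5 storage lockers:
  locker 1: 110 = 110
  locker 2: 105 = 105
  locker 3: 95 + 30 = 125
  locker 4: 85 + 35 = 120
  locker 5: 25 + 25 = 50
Every load is within 125 L, so 5 storage lockers suffice.

Yes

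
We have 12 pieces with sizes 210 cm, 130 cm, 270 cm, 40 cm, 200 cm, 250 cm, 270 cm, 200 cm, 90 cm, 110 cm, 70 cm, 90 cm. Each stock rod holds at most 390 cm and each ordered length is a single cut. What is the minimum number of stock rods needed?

6

Total = 270 + 270 + 250 + 210 + 200 + 200 + 130 + 110 + 90 + 90 + 70 + 40 = 1930 cm.
Lower bound: ⌈1930/390⌉ = 5 stock rods.
Also, 6 pieces each exceed 195 cm, and no two of those can share a stock rod, so at least 6 stock rods are needed.
A packing using 6 stock rods:
  stock rod 1: 270 + 110 = 380
  stock rod 2: 270 + 90 = 360
  stock rod 3: 250 + 130 = 380
  stock rod 4: 210 + 90 + 70 = 370
  stock rod 5: 200 + 40 = 240
  stock rod 6: 200 = 200
This matches the lower bound, so 6 is optimal.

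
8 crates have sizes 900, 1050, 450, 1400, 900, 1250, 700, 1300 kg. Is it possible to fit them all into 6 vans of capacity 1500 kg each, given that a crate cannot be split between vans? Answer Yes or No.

No

Total = 7950 kg; ⌈7950/1500⌉ = 6.
The bound of 6 does not rule out 6, but exhaustive search shows no assignment into 6 vans of capacity 1500 kg exists — the minimum is 7.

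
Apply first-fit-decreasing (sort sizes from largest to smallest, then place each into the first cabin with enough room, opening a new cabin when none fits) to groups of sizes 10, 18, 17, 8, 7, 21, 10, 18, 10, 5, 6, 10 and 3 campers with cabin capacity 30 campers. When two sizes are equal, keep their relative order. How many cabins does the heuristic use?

5

Sorted descending: 21, 18, 18, 17, 10, 10, 10, 10, 8, 7, 6, 5, 3.
  21 → cabin 1 (new)  [load 21/30]
  18 → cabin 2 (new)  [load 18/30]
  18 → cabin 3 (new)  [load 18/30]
  17 → cabin 4 (new)  [load 17/30]
  10 → cabin 2  [load 28/30]
  10 → cabin 3  [load 28/30]
  10 → cabin 4  [load 27/30]
  10 → cabin 5 (new)  [load 10/30]
  8 → cabin 1  [load 29/30]
  7 → cabin 5  [load 17/30]
  6 → cabin 5  [load 23/30]
  5 → cabin 5  [load 28/30]
  3 → cabin 4  [load 30/30]
5 cabins opened.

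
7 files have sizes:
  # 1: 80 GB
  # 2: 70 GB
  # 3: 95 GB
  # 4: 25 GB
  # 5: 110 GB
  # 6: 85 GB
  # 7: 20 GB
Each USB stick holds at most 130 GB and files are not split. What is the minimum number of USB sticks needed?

Total = 110 + 95 + 85 + 80 + 70 + 25 + 20 = 485 GB.
Lower bound: ⌈485/130⌉ = 4 USB sticks.
Also, 5 files each exceed 65 GB, and no two of those can share a USB stick, so at least 5 USB sticks are needed.
A packing using 5 USB sticks:
  USB stick 1: 110 + 20 = 130
  USB stick 2: 95 + 25 = 120
  USB stick 3: 85 = 85
  USB stick 4: 80 = 80
  USB stick 5: 70 = 70
This matches the lower bound, so 5 is optimal.

5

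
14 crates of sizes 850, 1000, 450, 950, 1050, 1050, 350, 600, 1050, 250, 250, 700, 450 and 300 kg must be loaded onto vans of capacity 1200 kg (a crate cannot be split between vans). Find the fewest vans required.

9

Total = 1050 + 1050 + 1050 + 1000 + 950 + 850 + 700 + 600 + 450 + 450 + 350 + 300 + 250 + 250 = 9300 kg.
Lower bound: ⌈9300/1200⌉ = 8 vans.
A packing using 9 vans:
  van 1: 1050 = 1050
  van 2: 1050 = 1050
  van 3: 1050 = 1050
  van 4: 1000 = 1000
  van 5: 950 + 250 = 1200
  van 6: 850 + 350 = 1200
  van 7: 700 + 450 = 1150
  van 8: 600 + 450 = 1050
  van 9: 300 + 250 = 550
No arrangement into 8 vans stays within capacity, so 9 is optimal.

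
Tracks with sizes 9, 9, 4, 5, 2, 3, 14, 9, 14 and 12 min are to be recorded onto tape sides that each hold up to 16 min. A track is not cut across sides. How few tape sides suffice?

Total = 14 + 14 + 12 + 9 + 9 + 9 + 5 + 4 + 3 + 2 = 81 min.
Lower bound: ⌈81/16⌉ = 6 tape sides.
A packing using 6 tape sides:
  side 1: 14 + 2 = 16
  side 2: 14 = 14
  side 3: 12 + 4 = 16
  side 4: 9 + 5 = 14
  side 5: 9 + 3 = 12
  side 6: 9 = 9
This matches the lower bound, so 6 is optimal.

6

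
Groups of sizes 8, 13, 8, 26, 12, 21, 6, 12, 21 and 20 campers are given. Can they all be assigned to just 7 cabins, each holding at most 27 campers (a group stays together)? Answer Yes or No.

Yes

A valid assignment using 7 cabins:
  cabin 1: 26 = 26
  cabin 2: 21 + 6 = 27
  cabin 3: 21 = 21
  cabin 4: 20 = 20
  cabin 5: 13 + 12 = 25
  cabin 6: 12 + 8 = 20
  cabin 7: 8 = 8
Every load is within 27 campers, so 7 cabins suffice.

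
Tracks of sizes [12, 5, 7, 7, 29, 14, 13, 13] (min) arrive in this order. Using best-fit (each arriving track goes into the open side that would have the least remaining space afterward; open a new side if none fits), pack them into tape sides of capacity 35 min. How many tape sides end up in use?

4

  12 → side 1 (new)  [load 12/35]
  5 → side 1  [load 17/35]
  7 → side 1  [load 24/35]
  7 → side 1  [load 31/35]
  29 → side 2 (new)  [load 29/35]
  14 → side 3 (new)  [load 14/35]
  13 → side 3  [load 27/35]
  13 → side 4 (new)  [load 13/35]
4 tape sides opened.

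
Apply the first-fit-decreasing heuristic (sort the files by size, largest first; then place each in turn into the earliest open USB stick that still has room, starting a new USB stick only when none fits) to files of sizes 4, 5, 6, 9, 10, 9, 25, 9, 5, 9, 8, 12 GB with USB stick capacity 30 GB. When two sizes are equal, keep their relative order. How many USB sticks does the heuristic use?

Sorted descending: 25, 12, 10, 9, 9, 9, 9, 8, 6, 5, 5, 4.
  25 → USB stick 1 (new)  [load 25/30]
  12 → USB stick 2 (new)  [load 12/30]
  10 → USB stick 2  [load 22/30]
  9 → USB stick 3 (new)  [load 9/30]
  9 → USB stick 3  [load 18/30]
  9 → USB stick 3  [load 27/30]
  9 → USB stick 4 (new)  [load 9/30]
  8 → USB stick 2  [load 30/30]
  6 → USB stick 4  [load 15/30]
  5 → USB stick 1  [load 30/30]
  5 → USB stick 4  [load 20/30]
  4 → USB stick 4  [load 24/30]
4 USB sticks opened.

4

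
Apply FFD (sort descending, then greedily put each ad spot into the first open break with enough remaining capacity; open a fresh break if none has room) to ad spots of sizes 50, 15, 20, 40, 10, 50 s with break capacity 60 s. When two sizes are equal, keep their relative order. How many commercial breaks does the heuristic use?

Sorted descending: 50, 50, 40, 20, 15, 10.
  50 → break 1 (new)  [load 50/60]
  50 → break 2 (new)  [load 50/60]
  40 → break 3 (new)  [load 40/60]
  20 → break 3  [load 60/60]
  15 → break 4 (new)  [load 15/60]
  10 → break 1  [load 60/60]
4 commercial breaks opened.

4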